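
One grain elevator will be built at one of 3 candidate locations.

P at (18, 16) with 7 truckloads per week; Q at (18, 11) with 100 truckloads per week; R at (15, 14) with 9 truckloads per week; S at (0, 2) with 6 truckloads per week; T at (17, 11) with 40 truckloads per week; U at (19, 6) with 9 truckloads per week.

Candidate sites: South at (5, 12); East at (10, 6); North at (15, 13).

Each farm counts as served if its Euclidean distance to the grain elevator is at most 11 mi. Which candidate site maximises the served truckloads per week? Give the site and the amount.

Coverage radius r = 11 mi; a point is covered iff (Δx)²+(Δy)² ≤ 11² = 121.
  South (5, 12): covers {R} → 9
  East (10, 6): covers {Q, R, S, T, U} → 164
  North (15, 13): covers {P, Q, R, T, U} → 165
Maximum coverage at North: 165 truckloads per week.

North, covering 165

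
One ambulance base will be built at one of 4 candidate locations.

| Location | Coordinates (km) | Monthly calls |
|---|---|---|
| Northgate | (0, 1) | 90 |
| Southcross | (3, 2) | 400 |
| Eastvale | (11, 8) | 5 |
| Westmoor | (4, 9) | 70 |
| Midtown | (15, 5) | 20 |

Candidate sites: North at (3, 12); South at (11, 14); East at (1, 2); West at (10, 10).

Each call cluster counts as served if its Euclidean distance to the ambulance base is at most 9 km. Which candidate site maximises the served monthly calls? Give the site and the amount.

East, covering 560

Coverage radius r = 9 km; a point is covered iff (Δx)²+(Δy)² ≤ 9² = 81.
  North (3, 12): covers {Eastvale, Westmoor} → 75
  South (11, 14): covers {Eastvale, Westmoor} → 75
  East (1, 2): covers {Northgate, Southcross, Westmoor} → 560
  West (10, 10): covers {Eastvale, Westmoor, Midtown} → 95
Maximum coverage at East: 560 monthly calls.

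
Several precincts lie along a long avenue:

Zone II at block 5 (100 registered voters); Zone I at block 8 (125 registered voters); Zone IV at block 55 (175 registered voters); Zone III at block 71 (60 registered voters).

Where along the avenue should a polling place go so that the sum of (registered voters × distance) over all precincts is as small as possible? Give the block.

x = 55

For a sum of weighted absolute distances on a line, the optimum is the weighted median (not the mean). Total weight W = 460; half-weight = 230.
Sort by position and accumulate weight:
  block 5 (Zone II, w=100) → cum 100
  block 8 (Zone I, w=125) → cum 225
  block 55 (Zone IV, w=175) → cum 400  ≥ 230 → median here
  block 71 (Zone III, w=60) → cum 460
Optimal location: block 55.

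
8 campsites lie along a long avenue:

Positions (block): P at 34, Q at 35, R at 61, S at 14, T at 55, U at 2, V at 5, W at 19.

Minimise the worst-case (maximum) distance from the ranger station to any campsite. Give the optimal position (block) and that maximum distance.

The 1-center on a line is the midpoint of the two extreme points: leftmost at 2, rightmost at 61.
Optimal location = (2 + 61)/2 = 31.5; maximum distance = (61 − 2)/2 = 29.5.

location 31.5, max distance 29.5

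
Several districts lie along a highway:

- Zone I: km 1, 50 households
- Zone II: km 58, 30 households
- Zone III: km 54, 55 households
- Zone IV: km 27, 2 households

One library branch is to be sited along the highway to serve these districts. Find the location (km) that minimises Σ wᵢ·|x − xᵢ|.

x = 54

For a sum of weighted absolute distances on a line, the optimum is the weighted median (not the mean). Total weight W = 137; half-weight = 68.5.
Sort by position and accumulate weight:
  km 1 (Zone I, w=50) → cum 50
  km 27 (Zone IV, w=2) → cum 52
  km 54 (Zone III, w=55) → cum 107  ≥ 68.5 → median here
  km 58 (Zone II, w=30) → cum 137
Optimal location: km 54.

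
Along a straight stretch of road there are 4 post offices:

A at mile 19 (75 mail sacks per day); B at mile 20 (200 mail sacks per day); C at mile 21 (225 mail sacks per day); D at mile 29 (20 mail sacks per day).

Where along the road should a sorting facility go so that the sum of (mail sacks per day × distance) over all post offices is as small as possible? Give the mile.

For a sum of weighted absolute distances on a line, the optimum is the weighted median (not the mean). Total weight W = 520; half-weight = 260.
Sort by position and accumulate weight:
  mile 19 (A, w=75) → cum 75
  mile 20 (B, w=200) → cum 275  ≥ 260 → median here
  mile 21 (C, w=225) → cum 500
  mile 29 (D, w=20) → cum 520
Optimal location: mile 20.

x = 20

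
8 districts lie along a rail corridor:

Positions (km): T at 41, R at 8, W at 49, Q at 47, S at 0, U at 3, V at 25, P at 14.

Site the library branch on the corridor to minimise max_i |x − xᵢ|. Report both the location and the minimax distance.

location 24.5, max distance 24.5

The 1-center on a line is the midpoint of the two extreme points: leftmost at 0, rightmost at 49.
Optimal location = (0 + 49)/2 = 24.5; maximum distance = (49 − 0)/2 = 24.5.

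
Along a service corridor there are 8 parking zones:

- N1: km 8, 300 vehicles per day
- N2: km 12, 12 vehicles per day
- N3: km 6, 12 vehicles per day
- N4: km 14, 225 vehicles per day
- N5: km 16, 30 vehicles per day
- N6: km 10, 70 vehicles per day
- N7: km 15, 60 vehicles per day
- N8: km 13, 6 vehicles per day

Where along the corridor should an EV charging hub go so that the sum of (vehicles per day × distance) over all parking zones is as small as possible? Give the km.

x = 10

For a sum of weighted absolute distances on a line, the optimum is the weighted median (not the mean). Total weight W = 715; half-weight = 357.5.
Sort by position and accumulate weight:
  km 6 (N3, w=12) → cum 12
  km 8 (N1, w=300) → cum 312
  km 10 (N6, w=70) → cum 382  ≥ 357.5 → median here
  km 12 (N2, w=12) → cum 394
  km 13 (N8, w=6) → cum 400
  km 14 (N4, w=225) → cum 625
  km 15 (N7, w=60) → cum 685
  km 16 (N5, w=30) → cum 715
Optimal location: km 10.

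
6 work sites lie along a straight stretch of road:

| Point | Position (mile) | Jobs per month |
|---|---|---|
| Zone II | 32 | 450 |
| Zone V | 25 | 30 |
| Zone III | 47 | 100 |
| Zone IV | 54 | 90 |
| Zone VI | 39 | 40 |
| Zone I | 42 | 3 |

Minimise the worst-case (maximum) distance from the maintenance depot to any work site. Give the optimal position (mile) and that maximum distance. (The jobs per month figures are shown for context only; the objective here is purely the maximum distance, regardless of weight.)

The 1-center on a line is the midpoint of the two extreme points: leftmost at 25, rightmost at 54.
Optimal location = (25 + 54)/2 = 39.5; maximum distance = (54 − 25)/2 = 14.5.

location 39.5, max distance 14.5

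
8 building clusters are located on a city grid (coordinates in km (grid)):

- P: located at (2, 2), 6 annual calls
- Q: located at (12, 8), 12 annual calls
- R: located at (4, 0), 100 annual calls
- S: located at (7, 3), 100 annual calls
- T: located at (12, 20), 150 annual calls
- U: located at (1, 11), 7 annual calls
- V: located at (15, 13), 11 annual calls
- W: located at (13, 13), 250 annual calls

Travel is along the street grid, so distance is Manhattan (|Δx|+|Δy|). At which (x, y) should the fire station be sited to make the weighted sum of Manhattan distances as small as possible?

Manhattan distance separates: Σwᵢ(|x−xᵢ|+|y−yᵢ|) = Σwᵢ|x−xᵢ| + Σwᵢ|y−yᵢ|, so x and y are optimised independently as 1-D weighted medians.
Total weight W = 636; half = 318.
x-coordinate, sorted with cumulative weight:
  x=1 (U, w=7) cum 7
  x=2 (P, w=6) cum 13
  x=4 (R, w=100) cum 113
  x=7 (S, w=100) cum 213
  x=12 (Q, w=12) cum 225
  x=12 (T, w=150) cum 375  ← median
  x=13 (W, w=250) cum 625
  x=15 (V, w=11) cum 636
⇒ x* = 12
y-coordinate, sorted with cumulative weight:
  y=0 (R, w=100) cum 100
  y=2 (P, w=6) cum 106
  y=3 (S, w=100) cum 206
  y=8 (Q, w=12) cum 218
  y=11 (U, w=7) cum 225
  y=13 (V, w=11) cum 236
  y=13 (W, w=250) cum 486  ← median
  y=20 (T, w=150) cum 636
⇒ y* = 13

(12, 13)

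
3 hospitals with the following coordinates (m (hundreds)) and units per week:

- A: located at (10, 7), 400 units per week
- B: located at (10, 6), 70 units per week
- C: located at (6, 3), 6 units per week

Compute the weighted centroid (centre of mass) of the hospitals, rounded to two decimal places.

The minimiser of Σwᵢ‖p−pᵢ‖² is the weighted centroid p* = (Σwᵢpᵢ)/(Σwᵢ).
Σwᵢ = 476.
Σwᵢxᵢ = 400·10 + 70·10 + 6·6 = 4736.
Σwᵢyᵢ = 400·7 + 70·6 + 6·3 = 3238.
x* = 4736/476 = 9.95, y* = 3238/476 = 6.80.

(9.95, 6.80)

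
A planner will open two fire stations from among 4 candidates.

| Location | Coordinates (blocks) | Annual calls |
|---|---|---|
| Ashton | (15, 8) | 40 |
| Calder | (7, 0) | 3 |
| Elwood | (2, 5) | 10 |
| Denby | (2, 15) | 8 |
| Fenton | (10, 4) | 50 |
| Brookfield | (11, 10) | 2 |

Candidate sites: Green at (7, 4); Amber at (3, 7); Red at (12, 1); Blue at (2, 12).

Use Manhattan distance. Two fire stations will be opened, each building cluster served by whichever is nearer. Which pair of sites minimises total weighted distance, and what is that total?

Evaluate every pair (each demand assigned to the nearer of the two):
  {Green, Blue}: total = 746
  {Green, Amber}: total = 764
  {Green, Red}: total = 770
  {Red, Blue}: total = 782
  {Amber, Red}: total = 790
  {Amber, Blue}: total = 1129
Best pair: {Green, Blue} with total 746.

{Green, Blue}, total 746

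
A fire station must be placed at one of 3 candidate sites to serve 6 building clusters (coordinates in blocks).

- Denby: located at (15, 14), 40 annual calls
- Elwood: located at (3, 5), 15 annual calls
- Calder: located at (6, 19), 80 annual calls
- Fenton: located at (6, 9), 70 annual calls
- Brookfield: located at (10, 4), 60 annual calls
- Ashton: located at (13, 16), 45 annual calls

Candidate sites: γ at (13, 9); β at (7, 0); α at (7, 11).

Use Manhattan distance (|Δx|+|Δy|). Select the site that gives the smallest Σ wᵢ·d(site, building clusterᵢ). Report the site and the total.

Total weighted distance at each candidate:
  γ (13, 9): total = 3135
  β (7, 0): total = 4725
  α (7, 11): total = 2615
Minimum is at α with total 2615 blocks.

α, total 2615 blocks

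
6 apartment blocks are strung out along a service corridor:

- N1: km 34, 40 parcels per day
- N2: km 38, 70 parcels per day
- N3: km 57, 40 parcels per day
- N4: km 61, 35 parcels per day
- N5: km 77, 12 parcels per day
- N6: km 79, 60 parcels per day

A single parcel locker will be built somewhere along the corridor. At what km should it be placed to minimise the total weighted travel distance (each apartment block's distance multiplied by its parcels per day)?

x = 57

For a sum of weighted absolute distances on a line, the optimum is the weighted median (not the mean). Total weight W = 257; half-weight = 128.5.
Sort by position and accumulate weight:
  km 34 (N1, w=40) → cum 40
  km 38 (N2, w=70) → cum 110
  km 57 (N3, w=40) → cum 150  ≥ 128.5 → median here
  km 61 (N4, w=35) → cum 185
  km 77 (N5, w=12) → cum 197
  km 79 (N6, w=60) → cum 257
Optimal location: km 57.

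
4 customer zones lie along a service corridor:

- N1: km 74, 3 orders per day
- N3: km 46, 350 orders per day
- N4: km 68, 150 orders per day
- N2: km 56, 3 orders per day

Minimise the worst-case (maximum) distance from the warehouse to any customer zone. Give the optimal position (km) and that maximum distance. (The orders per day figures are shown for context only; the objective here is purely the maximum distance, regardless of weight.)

The 1-center on a line is the midpoint of the two extreme points: leftmost at 46, rightmost at 74.
Optimal location = (46 + 74)/2 = 60; maximum distance = (74 − 46)/2 = 14.

location 60, max distance 14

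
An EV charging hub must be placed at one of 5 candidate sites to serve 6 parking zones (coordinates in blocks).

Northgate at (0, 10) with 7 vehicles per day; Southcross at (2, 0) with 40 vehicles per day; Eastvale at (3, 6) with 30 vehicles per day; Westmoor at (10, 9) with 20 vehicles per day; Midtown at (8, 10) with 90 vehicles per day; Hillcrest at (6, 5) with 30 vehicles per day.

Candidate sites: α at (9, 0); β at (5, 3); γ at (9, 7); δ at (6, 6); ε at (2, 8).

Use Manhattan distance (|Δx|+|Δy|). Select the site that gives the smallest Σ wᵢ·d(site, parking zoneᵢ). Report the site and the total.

δ, total 1270 blocks

Total weighted distance at each candidate:
  α (9, 0): total = 2203
  β (5, 3): total = 1684
  γ (9, 7): total = 1424
  δ (6, 6): total = 1270
  ε (2, 8): total = 1548
Minimum is at δ with total 1270 blocks.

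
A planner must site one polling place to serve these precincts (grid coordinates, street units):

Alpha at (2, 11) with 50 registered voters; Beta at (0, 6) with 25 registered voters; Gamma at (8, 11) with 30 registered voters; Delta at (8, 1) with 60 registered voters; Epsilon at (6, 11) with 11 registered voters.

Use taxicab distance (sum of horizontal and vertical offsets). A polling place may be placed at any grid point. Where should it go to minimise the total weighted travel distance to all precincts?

Manhattan distance separates: Σwᵢ(|x−xᵢ|+|y−yᵢ|) = Σwᵢ|x−xᵢ| + Σwᵢ|y−yᵢ|, so x and y are optimised independently as 1-D weighted medians.
Total weight W = 176; half = 88.
x-coordinate, sorted with cumulative weight:
  x=0 (Beta, w=25) cum 25
  x=2 (Alpha, w=50) cum 75
  x=6 (Epsilon, w=11) cum 86
  x=8 (Gamma, w=30) cum 116  ← median
  x=8 (Delta, w=60) cum 176
⇒ x* = 8
y-coordinate, sorted with cumulative weight:
  y=1 (Delta, w=60) cum 60
  y=6 (Beta, w=25) cum 85
  y=11 (Alpha, w=50) cum 135  ← median
  y=11 (Gamma, w=30) cum 165
  y=11 (Epsilon, w=11) cum 176
⇒ y* = 11

(8, 11)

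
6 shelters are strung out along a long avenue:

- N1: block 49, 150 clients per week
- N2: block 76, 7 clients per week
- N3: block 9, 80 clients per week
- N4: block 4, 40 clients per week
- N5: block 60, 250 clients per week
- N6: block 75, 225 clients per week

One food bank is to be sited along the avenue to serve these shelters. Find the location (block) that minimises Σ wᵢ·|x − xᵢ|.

For a sum of weighted absolute distances on a line, the optimum is the weighted median (not the mean). Total weight W = 752; half-weight = 376.
Sort by position and accumulate weight:
  block 4 (N4, w=40) → cum 40
  block 9 (N3, w=80) → cum 120
  block 49 (N1, w=150) → cum 270
  block 60 (N5, w=250) → cum 520  ≥ 376 → median here
  block 75 (N6, w=225) → cum 745
  block 76 (N2, w=7) → cum 752
Optimal location: block 60.

x = 60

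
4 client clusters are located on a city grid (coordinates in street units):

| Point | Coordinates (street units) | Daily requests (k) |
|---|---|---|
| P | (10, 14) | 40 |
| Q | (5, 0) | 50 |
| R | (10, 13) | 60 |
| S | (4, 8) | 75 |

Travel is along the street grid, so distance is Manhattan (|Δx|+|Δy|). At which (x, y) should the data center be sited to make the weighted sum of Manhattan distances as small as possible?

Manhattan distance separates: Σwᵢ(|x−xᵢ|+|y−yᵢ|) = Σwᵢ|x−xᵢ| + Σwᵢ|y−yᵢ|, so x and y are optimised independently as 1-D weighted medians.
Total weight W = 225; half = 112.5.
x-coordinate, sorted with cumulative weight:
  x=4 (S, w=75) cum 75
  x=5 (Q, w=50) cum 125  ← median
  x=10 (P, w=40) cum 165
  x=10 (R, w=60) cum 225
⇒ x* = 5
y-coordinate, sorted with cumulative weight:
  y=0 (Q, w=50) cum 50
  y=8 (S, w=75) cum 125  ← median
  y=13 (R, w=60) cum 185
  y=14 (P, w=40) cum 225
⇒ y* = 8

(5, 8)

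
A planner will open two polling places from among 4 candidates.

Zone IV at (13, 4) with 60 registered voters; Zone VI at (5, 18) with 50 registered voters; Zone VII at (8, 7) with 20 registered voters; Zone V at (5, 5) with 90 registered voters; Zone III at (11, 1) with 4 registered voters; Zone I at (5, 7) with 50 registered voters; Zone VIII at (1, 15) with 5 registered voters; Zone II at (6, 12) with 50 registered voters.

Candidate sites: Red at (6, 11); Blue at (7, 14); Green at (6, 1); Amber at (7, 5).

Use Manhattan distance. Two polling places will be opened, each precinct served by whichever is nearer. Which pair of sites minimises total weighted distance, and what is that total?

Evaluate every pair (each demand assigned to the nearer of the two):
  {Blue, Amber}: total = 1377
  {Red, Amber}: total = 1387
  {Red, Green}: total = 1935
  {Blue, Green}: total = 2065
  {Green, Amber}: total = 2110
  {Red, Blue}: total = 2285
Best pair: {Blue, Amber} with total 1377.

{Blue, Amber}, total 1377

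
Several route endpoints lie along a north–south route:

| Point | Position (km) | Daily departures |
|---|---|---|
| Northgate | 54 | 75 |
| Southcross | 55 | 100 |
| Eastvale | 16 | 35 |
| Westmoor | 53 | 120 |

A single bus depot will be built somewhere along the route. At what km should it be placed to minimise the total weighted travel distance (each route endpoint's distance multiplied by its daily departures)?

x = 54

For a sum of weighted absolute distances on a line, the optimum is the weighted median (not the mean). Total weight W = 330; half-weight = 165.
Sort by position and accumulate weight:
  km 16 (Eastvale, w=35) → cum 35
  km 53 (Westmoor, w=120) → cum 155
  km 54 (Northgate, w=75) → cum 230  ≥ 165 → median here
  km 55 (Southcross, w=100) → cum 330
Optimal location: km 54.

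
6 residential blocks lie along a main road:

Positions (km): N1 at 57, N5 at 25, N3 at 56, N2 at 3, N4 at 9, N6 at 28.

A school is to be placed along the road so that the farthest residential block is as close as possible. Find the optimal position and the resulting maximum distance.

location 30, max distance 27

The 1-center on a line is the midpoint of the two extreme points: leftmost at 3, rightmost at 57.
Optimal location = (3 + 57)/2 = 30; maximum distance = (57 − 3)/2 = 27.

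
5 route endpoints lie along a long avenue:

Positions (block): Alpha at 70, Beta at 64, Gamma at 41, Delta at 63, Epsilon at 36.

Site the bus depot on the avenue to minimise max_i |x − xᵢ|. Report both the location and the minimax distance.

The 1-center on a line is the midpoint of the two extreme points: leftmost at 36, rightmost at 70.
Optimal location = (36 + 70)/2 = 53; maximum distance = (70 − 36)/2 = 17.

location 53, max distance 17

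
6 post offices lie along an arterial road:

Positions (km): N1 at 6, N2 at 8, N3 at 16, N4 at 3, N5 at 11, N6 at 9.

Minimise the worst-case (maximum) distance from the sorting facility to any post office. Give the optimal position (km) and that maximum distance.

The 1-center on a line is the midpoint of the two extreme points: leftmost at 3, rightmost at 16.
Optimal location = (3 + 16)/2 = 9.5; maximum distance = (16 − 3)/2 = 6.5.

location 9.5, max distance 6.5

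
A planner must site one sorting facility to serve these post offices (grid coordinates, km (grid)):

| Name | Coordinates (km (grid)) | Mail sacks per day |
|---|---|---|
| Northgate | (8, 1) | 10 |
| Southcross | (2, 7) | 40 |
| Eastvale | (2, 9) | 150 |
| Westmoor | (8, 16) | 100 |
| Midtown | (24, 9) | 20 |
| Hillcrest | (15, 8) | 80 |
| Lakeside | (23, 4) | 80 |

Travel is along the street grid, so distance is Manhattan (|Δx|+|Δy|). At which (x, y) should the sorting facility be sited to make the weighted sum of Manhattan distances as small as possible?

Manhattan distance separates: Σwᵢ(|x−xᵢ|+|y−yᵢ|) = Σwᵢ|x−xᵢ| + Σwᵢ|y−yᵢ|, so x and y are optimised independently as 1-D weighted medians.
Total weight W = 480; half = 240.
x-coordinate, sorted with cumulative weight:
  x=2 (Southcross, w=40) cum 40
  x=2 (Eastvale, w=150) cum 190
  x=8 (Northgate, w=10) cum 200
  x=8 (Westmoor, w=100) cum 300  ← median
  x=15 (Hillcrest, w=80) cum 380
  x=23 (Lakeside, w=80) cum 460
  x=24 (Midtown, w=20) cum 480
⇒ x* = 8
y-coordinate, sorted with cumulative weight:
  y=1 (Northgate, w=10) cum 10
  y=4 (Lakeside, w=80) cum 90
  y=7 (Southcross, w=40) cum 130
  y=8 (Hillcrest, w=80) cum 210
  y=9 (Eastvale, w=150) cum 360  ← median
  y=9 (Midtown, w=20) cum 380
  y=16 (Westmoor, w=100) cum 480
⇒ y* = 9

(8, 9)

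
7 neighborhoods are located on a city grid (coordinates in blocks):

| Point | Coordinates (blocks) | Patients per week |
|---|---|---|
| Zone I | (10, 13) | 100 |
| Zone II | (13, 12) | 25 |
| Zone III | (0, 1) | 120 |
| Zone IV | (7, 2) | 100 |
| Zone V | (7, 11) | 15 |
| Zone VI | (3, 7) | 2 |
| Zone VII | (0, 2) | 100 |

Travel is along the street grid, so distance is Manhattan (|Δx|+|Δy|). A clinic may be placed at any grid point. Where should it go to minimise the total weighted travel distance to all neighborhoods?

Manhattan distance separates: Σwᵢ(|x−xᵢ|+|y−yᵢ|) = Σwᵢ|x−xᵢ| + Σwᵢ|y−yᵢ|, so x and y are optimised independently as 1-D weighted medians.
Total weight W = 462; half = 231.
x-coordinate, sorted with cumulative weight:
  x=0 (Zone III, w=120) cum 120
  x=0 (Zone VII, w=100) cum 220
  x=3 (Zone VI, w=2) cum 222
  x=7 (Zone IV, w=100) cum 322  ← median
  x=7 (Zone V, w=15) cum 337
  x=10 (Zone I, w=100) cum 437
  x=13 (Zone II, w=25) cum 462
⇒ x* = 7
y-coordinate, sorted with cumulative weight:
  y=1 (Zone III, w=120) cum 120
  y=2 (Zone IV, w=100) cum 220
  y=2 (Zone VII, w=100) cum 320  ← median
  y=7 (Zone VI, w=2) cum 322
  y=11 (Zone V, w=15) cum 337
  y=12 (Zone II, w=25) cum 362
  y=13 (Zone I, w=100) cum 462
⇒ y* = 2

(7, 2)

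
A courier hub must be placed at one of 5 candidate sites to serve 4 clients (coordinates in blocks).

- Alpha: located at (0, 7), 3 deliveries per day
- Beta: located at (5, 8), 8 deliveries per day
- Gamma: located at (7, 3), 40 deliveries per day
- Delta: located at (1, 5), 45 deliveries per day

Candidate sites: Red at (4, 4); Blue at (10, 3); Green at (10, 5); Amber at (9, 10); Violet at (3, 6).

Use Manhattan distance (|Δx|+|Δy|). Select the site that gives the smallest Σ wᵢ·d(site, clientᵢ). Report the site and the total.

Red, total 401 blocks

Total weighted distance at each candidate:
  Red (4, 4): total = 401
  Blue (10, 3): total = 737
  Green (10, 5): total = 705
  Amber (9, 10): total = 1029
  Violet (3, 6): total = 459
Minimum is at Red with total 401 blocks.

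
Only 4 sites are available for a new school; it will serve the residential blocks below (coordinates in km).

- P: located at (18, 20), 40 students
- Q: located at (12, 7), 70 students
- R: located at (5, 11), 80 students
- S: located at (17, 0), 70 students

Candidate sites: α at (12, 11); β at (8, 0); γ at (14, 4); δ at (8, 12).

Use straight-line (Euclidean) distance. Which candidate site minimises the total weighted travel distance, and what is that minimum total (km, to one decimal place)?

α, total 2118.5 km

Total weighted distance at each candidate:
  α (12, 11): total = 2118.5
  β (8, 0): total = 3000.9
  γ (14, 4): total = 2174.2
  δ (8, 12): total = 2263.5
Minimum is at α with total 2118.5 km.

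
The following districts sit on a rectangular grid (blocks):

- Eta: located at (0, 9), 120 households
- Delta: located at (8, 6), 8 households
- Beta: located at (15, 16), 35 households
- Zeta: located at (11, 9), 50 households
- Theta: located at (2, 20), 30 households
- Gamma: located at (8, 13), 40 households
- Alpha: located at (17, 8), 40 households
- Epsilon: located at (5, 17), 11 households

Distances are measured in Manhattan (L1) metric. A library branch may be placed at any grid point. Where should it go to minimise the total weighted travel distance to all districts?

(8, 9)

Manhattan distance separates: Σwᵢ(|x−xᵢ|+|y−yᵢ|) = Σwᵢ|x−xᵢ| + Σwᵢ|y−yᵢ|, so x and y are optimised independently as 1-D weighted medians.
Total weight W = 334; half = 167.
x-coordinate, sorted with cumulative weight:
  x=0 (Eta, w=120) cum 120
  x=2 (Theta, w=30) cum 150
  x=5 (Epsilon, w=11) cum 161
  x=8 (Delta, w=8) cum 169  ← median
  x=8 (Gamma, w=40) cum 209
  x=11 (Zeta, w=50) cum 259
  x=15 (Beta, w=35) cum 294
  x=17 (Alpha, w=40) cum 334
⇒ x* = 8
y-coordinate, sorted with cumulative weight:
  y=6 (Delta, w=8) cum 8
  y=8 (Alpha, w=40) cum 48
  y=9 (Eta, w=120) cum 168  ← median
  y=9 (Zeta, w=50) cum 218
  y=13 (Gamma, w=40) cum 258
  y=16 (Beta, w=35) cum 293
  y=17 (Epsilon, w=11) cum 304
  y=20 (Theta, w=30) cum 334
⇒ y* = 9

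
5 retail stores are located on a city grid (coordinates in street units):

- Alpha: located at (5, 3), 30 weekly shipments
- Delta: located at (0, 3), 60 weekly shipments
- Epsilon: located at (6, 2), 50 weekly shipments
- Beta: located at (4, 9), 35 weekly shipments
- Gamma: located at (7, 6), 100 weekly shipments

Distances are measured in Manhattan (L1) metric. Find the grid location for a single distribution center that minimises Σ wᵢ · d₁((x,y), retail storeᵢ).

Manhattan distance separates: Σwᵢ(|x−xᵢ|+|y−yᵢ|) = Σwᵢ|x−xᵢ| + Σwᵢ|y−yᵢ|, so x and y are optimised independently as 1-D weighted medians.
Total weight W = 275; half = 137.5.
x-coordinate, sorted with cumulative weight:
  x=0 (Delta, w=60) cum 60
  x=4 (Beta, w=35) cum 95
  x=5 (Alpha, w=30) cum 125
  x=6 (Epsilon, w=50) cum 175  ← median
  x=7 (Gamma, w=100) cum 275
⇒ x* = 6
y-coordinate, sorted with cumulative weight:
  y=2 (Epsilon, w=50) cum 50
  y=3 (Alpha, w=30) cum 80
  y=3 (Delta, w=60) cum 140  ← median
  y=6 (Gamma, w=100) cum 240
  y=9 (Beta, w=35) cum 275
⇒ y* = 3

(6, 3)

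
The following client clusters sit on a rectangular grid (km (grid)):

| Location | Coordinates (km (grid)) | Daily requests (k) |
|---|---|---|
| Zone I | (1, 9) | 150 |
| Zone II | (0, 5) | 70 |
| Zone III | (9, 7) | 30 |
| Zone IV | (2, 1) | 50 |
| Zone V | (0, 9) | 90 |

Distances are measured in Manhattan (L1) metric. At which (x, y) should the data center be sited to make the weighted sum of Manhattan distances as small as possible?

(1, 9)

Manhattan distance separates: Σwᵢ(|x−xᵢ|+|y−yᵢ|) = Σwᵢ|x−xᵢ| + Σwᵢ|y−yᵢ|, so x and y are optimised independently as 1-D weighted medians.
Total weight W = 390; half = 195.
x-coordinate, sorted with cumulative weight:
  x=0 (Zone II, w=70) cum 70
  x=0 (Zone V, w=90) cum 160
  x=1 (Zone I, w=150) cum 310  ← median
  x=2 (Zone IV, w=50) cum 360
  x=9 (Zone III, w=30) cum 390
⇒ x* = 1
y-coordinate, sorted with cumulative weight:
  y=1 (Zone IV, w=50) cum 50
  y=5 (Zone II, w=70) cum 120
  y=7 (Zone III, w=30) cum 150
  y=9 (Zone I, w=150) cum 300  ← median
  y=9 (Zone V, w=90) cum 390
⇒ y* = 9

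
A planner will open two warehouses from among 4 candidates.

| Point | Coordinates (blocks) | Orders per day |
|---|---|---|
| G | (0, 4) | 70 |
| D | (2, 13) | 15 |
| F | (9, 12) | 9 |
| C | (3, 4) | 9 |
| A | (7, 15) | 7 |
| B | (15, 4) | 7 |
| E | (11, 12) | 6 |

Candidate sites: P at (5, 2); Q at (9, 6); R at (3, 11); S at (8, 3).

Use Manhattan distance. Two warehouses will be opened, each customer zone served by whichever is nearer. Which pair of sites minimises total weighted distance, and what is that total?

Evaluate every pair (each demand assigned to the nearer of the two):
  {P, R}: total = 828
  {R, S}: total = 958
  {P, Q}: total = 971
  {Q, R}: total = 1022
  {P, S}: total = 1045
  {Q, S}: total = 1129
Best pair: {P, R} with total 828.

{P, R}, total 828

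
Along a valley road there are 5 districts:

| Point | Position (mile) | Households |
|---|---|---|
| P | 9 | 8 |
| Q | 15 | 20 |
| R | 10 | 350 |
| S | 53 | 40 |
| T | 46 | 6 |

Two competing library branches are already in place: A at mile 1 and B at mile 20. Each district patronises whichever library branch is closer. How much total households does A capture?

358

The indifferent point is the midpoint (1+20)/2 = 10.5; districts left of it (closer to A at 1) go to A, those right go to B.
  P at 9 (w=8) → A
  R at 10 (w=350) → A
  Q at 15 (w=20) → B
  T at 46 (w=6) → B
  S at 53 (w=40) → B
A captures 358; B captures 66.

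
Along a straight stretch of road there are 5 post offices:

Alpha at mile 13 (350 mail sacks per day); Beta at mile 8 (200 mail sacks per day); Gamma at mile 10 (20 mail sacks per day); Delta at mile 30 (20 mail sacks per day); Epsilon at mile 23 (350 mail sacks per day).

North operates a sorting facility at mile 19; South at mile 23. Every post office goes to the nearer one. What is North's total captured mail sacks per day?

570

The indifferent point is the midpoint (19+23)/2 = 21; post offices left of it (closer to North at 19) go to North, those right go to South.
  Beta at 8 (w=200) → North
  Gamma at 10 (w=20) → North
  Alpha at 13 (w=350) → North
  Epsilon at 23 (w=350) → South
  Delta at 30 (w=20) → South
North captures 570; South captures 370.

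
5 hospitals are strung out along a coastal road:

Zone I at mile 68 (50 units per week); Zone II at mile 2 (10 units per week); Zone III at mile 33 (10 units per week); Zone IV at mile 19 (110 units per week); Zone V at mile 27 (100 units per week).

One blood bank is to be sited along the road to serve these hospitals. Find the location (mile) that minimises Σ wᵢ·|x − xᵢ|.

x = 27

For a sum of weighted absolute distances on a line, the optimum is the weighted median (not the mean). Total weight W = 280; half-weight = 140.
Sort by position and accumulate weight:
  mile 2 (Zone II, w=10) → cum 10
  mile 19 (Zone IV, w=110) → cum 120
  mile 27 (Zone V, w=100) → cum 220  ≥ 140 → median here
  mile 33 (Zone III, w=10) → cum 230
  mile 68 (Zone I, w=50) → cum 280
Optimal location: mile 27.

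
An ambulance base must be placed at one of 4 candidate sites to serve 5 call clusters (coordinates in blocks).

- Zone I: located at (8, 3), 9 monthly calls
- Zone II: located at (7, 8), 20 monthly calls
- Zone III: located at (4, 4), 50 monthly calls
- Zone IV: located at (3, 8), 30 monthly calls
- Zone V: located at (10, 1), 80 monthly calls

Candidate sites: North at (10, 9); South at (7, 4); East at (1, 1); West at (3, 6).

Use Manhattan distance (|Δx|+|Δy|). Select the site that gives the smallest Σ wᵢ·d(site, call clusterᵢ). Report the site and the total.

Total weighted distance at each candidate:
  North (10, 9): total = 1582
  South (7, 4): total = 968
  East (1, 1): total = 1631
  West (3, 6): total = 1362
Minimum is at South with total 968 blocks.

South, total 968 blocks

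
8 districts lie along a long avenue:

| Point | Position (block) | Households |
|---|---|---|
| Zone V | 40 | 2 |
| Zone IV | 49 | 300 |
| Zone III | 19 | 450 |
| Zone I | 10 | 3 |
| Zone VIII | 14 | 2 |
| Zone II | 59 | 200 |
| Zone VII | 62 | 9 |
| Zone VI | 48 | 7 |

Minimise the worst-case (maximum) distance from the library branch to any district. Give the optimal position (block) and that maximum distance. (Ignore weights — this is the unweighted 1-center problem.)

location 36, max distance 26

The 1-center on a line is the midpoint of the two extreme points: leftmost at 10, rightmost at 62.
Optimal location = (10 + 62)/2 = 36; maximum distance = (62 − 10)/2 = 26.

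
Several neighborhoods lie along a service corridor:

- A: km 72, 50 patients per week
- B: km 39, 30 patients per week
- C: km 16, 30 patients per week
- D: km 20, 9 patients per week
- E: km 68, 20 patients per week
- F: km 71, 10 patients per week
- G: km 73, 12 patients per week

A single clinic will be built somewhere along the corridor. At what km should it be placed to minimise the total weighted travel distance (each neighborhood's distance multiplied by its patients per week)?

x = 68

For a sum of weighted absolute distances on a line, the optimum is the weighted median (not the mean). Total weight W = 161; half-weight = 80.5.
Sort by position and accumulate weight:
  km 16 (C, w=30) → cum 30
  km 20 (D, w=9) → cum 39
  km 39 (B, w=30) → cum 69
  km 68 (E, w=20) → cum 89  ≥ 80.5 → median here
  km 71 (F, w=10) → cum 99
  km 72 (A, w=50) → cum 149
  km 73 (G, w=12) → cum 161
Optimal location: km 68.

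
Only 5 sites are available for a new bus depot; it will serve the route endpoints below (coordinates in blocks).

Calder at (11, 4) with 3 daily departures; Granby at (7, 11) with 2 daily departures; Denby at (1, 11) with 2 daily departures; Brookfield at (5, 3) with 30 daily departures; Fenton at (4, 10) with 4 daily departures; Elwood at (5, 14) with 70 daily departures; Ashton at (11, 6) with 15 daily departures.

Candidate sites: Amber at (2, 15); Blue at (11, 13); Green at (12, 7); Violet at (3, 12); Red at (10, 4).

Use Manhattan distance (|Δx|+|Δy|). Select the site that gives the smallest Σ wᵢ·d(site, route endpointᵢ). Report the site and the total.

Violet, total 896 blocks

Total weighted distance at each candidate:
  Amber (2, 15): total = 1116
  Blue (11, 13): total = 1178
  Green (12, 7): total = 1444
  Violet (3, 12): total = 896
  Red (10, 4): total = 1378
Minimum is at Violet with total 896 blocks.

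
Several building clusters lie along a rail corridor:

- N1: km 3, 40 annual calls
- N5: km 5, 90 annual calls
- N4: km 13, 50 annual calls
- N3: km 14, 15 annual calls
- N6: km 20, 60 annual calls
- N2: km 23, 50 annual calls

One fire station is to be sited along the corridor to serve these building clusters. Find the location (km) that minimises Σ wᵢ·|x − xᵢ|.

x = 13

For a sum of weighted absolute distances on a line, the optimum is the weighted median (not the mean). Total weight W = 305; half-weight = 152.5.
Sort by position and accumulate weight:
  km 3 (N1, w=40) → cum 40
  km 5 (N5, w=90) → cum 130
  km 13 (N4, w=50) → cum 180  ≥ 152.5 → median here
  km 14 (N3, w=15) → cum 195
  km 20 (N6, w=60) → cum 255
  km 23 (N2, w=50) → cum 305
Optimal location: km 13.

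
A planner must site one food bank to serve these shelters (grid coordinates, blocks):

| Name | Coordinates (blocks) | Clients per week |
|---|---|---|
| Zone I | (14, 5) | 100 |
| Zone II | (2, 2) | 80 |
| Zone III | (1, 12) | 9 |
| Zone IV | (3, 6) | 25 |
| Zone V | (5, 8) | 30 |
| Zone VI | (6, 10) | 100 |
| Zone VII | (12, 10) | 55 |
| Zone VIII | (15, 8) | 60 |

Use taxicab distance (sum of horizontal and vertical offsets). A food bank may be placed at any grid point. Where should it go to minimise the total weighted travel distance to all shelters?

(6, 8)

Manhattan distance separates: Σwᵢ(|x−xᵢ|+|y−yᵢ|) = Σwᵢ|x−xᵢ| + Σwᵢ|y−yᵢ|, so x and y are optimised independently as 1-D weighted medians.
Total weight W = 459; half = 229.5.
x-coordinate, sorted with cumulative weight:
  x=1 (Zone III, w=9) cum 9
  x=2 (Zone II, w=80) cum 89
  x=3 (Zone IV, w=25) cum 114
  x=5 (Zone V, w=30) cum 144
  x=6 (Zone VI, w=100) cum 244  ← median
  x=12 (Zone VII, w=55) cum 299
  x=14 (Zone I, w=100) cum 399
  x=15 (Zone VIII, w=60) cum 459
⇒ x* = 6
y-coordinate, sorted with cumulative weight:
  y=2 (Zone II, w=80) cum 80
  y=5 (Zone I, w=100) cum 180
  y=6 (Zone IV, w=25) cum 205
  y=8 (Zone V, w=30) cum 235  ← median
  y=8 (Zone VIII, w=60) cum 295
  y=10 (Zone VI, w=100) cum 395
  y=10 (Zone VII, w=55) cum 450
  y=12 (Zone III, w=9) cum 459
⇒ y* = 8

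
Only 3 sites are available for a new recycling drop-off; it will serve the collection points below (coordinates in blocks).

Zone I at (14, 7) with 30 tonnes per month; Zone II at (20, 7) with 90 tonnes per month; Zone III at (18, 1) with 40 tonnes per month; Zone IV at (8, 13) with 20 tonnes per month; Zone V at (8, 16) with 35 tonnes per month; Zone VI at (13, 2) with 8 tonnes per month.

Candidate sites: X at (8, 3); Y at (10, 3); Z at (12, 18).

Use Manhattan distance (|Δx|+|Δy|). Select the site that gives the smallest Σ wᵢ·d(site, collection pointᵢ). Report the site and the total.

Total weighted distance at each candidate:
  X (8, 3): total = 2923
  Y (10, 3): total = 2697
  Z (12, 18): total = 3546
Minimum is at Y with total 2697 blocks.

Y, total 2697 blocks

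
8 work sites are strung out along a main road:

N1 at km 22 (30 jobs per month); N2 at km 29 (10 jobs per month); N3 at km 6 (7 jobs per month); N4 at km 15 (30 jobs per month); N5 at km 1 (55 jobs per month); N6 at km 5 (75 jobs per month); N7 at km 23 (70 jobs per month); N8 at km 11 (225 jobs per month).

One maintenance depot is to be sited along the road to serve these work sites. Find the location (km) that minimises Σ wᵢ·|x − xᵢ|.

x = 11

For a sum of weighted absolute distances on a line, the optimum is the weighted median (not the mean). Total weight W = 502; half-weight = 251.
Sort by position and accumulate weight:
  km 1 (N5, w=55) → cum 55
  km 5 (N6, w=75) → cum 130
  km 6 (N3, w=7) → cum 137
  km 11 (N8, w=225) → cum 362  ≥ 251 → median here
  km 15 (N4, w=30) → cum 392
  km 22 (N1, w=30) → cum 422
  km 23 (N7, w=70) → cum 492
  km 29 (N2, w=10) → cum 502
Optimal location: km 11.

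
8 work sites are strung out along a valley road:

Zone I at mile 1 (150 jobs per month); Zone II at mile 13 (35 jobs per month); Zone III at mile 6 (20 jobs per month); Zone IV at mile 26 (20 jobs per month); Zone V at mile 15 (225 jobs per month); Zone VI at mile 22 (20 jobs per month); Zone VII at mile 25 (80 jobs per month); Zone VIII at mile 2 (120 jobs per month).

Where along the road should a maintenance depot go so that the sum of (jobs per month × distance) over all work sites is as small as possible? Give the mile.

For a sum of weighted absolute distances on a line, the optimum is the weighted median (not the mean). Total weight W = 670; half-weight = 335.
Sort by position and accumulate weight:
  mile 1 (Zone I, w=150) → cum 150
  mile 2 (Zone VIII, w=120) → cum 270
  mile 6 (Zone III, w=20) → cum 290
  mile 13 (Zone II, w=35) → cum 325
  mile 15 (Zone V, w=225) → cum 550  ≥ 335 → median here
  mile 22 (Zone VI, w=20) → cum 570
  mile 25 (Zone VII, w=80) → cum 650
  mile 26 (Zone IV, w=20) → cum 670
Optimal location: mile 15.

x = 15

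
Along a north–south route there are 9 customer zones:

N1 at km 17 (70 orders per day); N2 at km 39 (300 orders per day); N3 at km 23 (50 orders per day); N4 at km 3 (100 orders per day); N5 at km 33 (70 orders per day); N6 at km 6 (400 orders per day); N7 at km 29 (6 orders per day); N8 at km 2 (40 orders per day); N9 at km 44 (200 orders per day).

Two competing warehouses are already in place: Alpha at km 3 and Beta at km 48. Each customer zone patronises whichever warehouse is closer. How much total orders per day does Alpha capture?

The indifferent point is the midpoint (3+48)/2 = 25.5; customer zones left of it (closer to Alpha at 3) go to Alpha, those right go to Beta.
  N8 at 2 (w=40) → Alpha
  N4 at 3 (w=100) → Alpha
  N6 at 6 (w=400) → Alpha
  N1 at 17 (w=70) → Alpha
  N3 at 23 (w=50) → Alpha
  N7 at 29 (w=6) → Beta
  N5 at 33 (w=70) → Beta
  N2 at 39 (w=300) → Beta
  N9 at 44 (w=200) → Beta
Alpha captures 660; Beta captures 576.

660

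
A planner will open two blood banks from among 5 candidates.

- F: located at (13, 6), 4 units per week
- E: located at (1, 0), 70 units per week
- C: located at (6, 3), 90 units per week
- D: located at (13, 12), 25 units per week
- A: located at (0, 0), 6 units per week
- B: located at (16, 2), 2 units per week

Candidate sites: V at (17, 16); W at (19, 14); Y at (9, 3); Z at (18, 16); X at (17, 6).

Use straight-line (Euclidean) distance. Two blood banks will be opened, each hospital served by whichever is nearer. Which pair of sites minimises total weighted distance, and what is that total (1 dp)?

{V, Y}, total 1100.6

Evaluate every pair (each demand assigned to the nearer of the two):
  {V, Y}: total = 1100.6
  {W, Y}: total = 1117.3
  {Y, Z}: total = 1119.2
  {Y, X}: total = 1129.5
  {V, X}: total = 2496.2
  {W, X}: total = 2512.8
  {Z, X}: total = 2514.8
  {V, W}: total = 3462.8
  {V, Z}: total = 3469.2
  {W, Z}: total = 3493.3
Best pair: {V, Y} with total 1100.6.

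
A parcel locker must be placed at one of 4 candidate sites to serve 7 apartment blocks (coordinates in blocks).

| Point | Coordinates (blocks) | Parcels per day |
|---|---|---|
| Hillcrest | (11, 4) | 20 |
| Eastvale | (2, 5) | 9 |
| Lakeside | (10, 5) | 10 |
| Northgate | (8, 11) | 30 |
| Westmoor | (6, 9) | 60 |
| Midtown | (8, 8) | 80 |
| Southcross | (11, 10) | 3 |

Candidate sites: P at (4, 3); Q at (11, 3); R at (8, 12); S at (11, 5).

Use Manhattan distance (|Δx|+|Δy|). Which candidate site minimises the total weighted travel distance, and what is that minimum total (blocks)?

R, total 1092 blocks

Total weighted distance at each candidate:
  P (4, 3): total = 1878
  Q (11, 3): total = 1800
  R (8, 12): total = 1092
  S (11, 5): total = 1416
Minimum is at R with total 1092 blocks.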